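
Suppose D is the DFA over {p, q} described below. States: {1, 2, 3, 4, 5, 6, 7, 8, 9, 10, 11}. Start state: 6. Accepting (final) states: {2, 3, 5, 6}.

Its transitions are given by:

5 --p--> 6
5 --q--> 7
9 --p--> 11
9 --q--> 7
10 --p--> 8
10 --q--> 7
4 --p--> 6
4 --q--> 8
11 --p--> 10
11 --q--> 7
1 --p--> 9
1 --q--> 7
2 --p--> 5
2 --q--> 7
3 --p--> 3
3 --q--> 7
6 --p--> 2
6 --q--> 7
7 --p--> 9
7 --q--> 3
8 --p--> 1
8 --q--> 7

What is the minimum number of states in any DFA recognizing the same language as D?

First remove the unreachable states {4}; 10 states remain.
Initial partition by acceptance: {2,3,5,6} | {1,7,8,9,10,11}.
On input q, block {1,7,8,9,10,11} splits into {1,8,9,10,11} and {7}.
Stable partition: {2,3,5,6} | {1,8,9,10,11} | {7} — 3 equivalence classes.

3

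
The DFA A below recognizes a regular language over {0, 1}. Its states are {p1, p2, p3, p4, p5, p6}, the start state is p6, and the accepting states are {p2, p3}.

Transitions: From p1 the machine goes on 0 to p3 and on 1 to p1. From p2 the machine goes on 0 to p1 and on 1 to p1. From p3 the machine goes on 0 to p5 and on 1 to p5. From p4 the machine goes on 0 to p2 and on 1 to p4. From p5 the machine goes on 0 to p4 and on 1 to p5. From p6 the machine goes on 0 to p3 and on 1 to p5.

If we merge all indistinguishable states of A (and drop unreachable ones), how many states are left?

6

Initial partition by acceptance: {p2,p3} | {p1,p4,p5,p6}.
On input 0, block {p1,p4,p5,p6} splits into {p1,p4,p6} and {p5}.
Refine {p2,p3} on symbol 0: members go to different blocks, giving {p2} and {p3}.
Split {p1,p4,p6} by δ(·,0) → {p1,p6} and {p4}.
Split {p1,p6} by δ(·,1) → {p1} and {p6}.
Stable partition: {p2} | {p1} | {p5} | {p3} | {p4} | {p6} — 6 equivalence classes.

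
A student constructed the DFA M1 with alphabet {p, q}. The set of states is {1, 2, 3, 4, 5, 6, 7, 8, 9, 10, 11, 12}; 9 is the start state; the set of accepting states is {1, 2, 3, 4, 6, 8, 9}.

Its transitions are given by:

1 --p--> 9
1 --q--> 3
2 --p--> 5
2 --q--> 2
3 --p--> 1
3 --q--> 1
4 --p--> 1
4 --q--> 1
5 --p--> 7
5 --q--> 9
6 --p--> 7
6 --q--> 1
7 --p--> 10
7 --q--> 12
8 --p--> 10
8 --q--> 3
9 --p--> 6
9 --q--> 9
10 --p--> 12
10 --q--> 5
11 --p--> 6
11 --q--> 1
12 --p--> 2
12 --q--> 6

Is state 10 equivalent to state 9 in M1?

No

First remove the unreachable states {4,8,11}; 9 states remain.
Initial partition by acceptance: {1,2,3,6,9} | {5,7,10,12}.
On input p, block {1,2,3,6,9} splits into {1,3,9} and {2,6}.
Split {1,3,9} by δ(·,p) → {1,3} and {9}.
On input p, block {1,3} splits into {1} and {3}.
Refine {5,7,10,12} on symbol p: members go to different blocks, giving {5,7,10} and {12}.
Refine {5,7,10} on symbol p: members go to different blocks, giving {5,7} and {10}.
Split {5,7} by δ(·,p) → {5} and {7}.
On input p, block {2,6} splits into {2} and {6}.
No further refinement is possible. Final partition (9 blocks): {1} | {5} | {2} | {9} | {3} | {12} | {10} | {7} | {6}.
10 and 9 end up in different blocks, so they are distinguishable. For instance, the string 'ε' is accepted from only 9.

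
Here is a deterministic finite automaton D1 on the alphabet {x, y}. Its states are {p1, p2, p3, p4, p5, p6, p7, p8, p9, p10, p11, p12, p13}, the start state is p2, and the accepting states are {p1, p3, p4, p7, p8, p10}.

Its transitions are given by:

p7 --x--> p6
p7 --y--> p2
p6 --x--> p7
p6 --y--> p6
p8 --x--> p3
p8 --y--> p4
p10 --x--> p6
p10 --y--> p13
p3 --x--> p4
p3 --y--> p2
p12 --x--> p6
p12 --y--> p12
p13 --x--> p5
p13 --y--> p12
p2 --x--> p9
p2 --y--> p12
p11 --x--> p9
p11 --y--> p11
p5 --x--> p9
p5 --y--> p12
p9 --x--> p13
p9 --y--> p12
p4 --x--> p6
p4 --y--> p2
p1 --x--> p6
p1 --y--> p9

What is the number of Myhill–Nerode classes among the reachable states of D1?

First remove the unreachable states {p1,p3,p4,p8,p10,p11}; 7 states remain.
Initial partition by acceptance: {p7} | {p2,p5,p6,p9,p12,p13}.
Split {p2,p5,p6,p9,p12,p13} by δ(·,x) → {p2,p5,p9,p12,p13} and {p6}.
Refine {p2,p5,p9,p12,p13} on symbol x: members go to different blocks, giving {p2,p5,p9,p13} and {p12}.
No further refinement is possible. Final partition (4 blocks): {p7} | {p2,p5,p9,p13} | {p6} | {p12}.

4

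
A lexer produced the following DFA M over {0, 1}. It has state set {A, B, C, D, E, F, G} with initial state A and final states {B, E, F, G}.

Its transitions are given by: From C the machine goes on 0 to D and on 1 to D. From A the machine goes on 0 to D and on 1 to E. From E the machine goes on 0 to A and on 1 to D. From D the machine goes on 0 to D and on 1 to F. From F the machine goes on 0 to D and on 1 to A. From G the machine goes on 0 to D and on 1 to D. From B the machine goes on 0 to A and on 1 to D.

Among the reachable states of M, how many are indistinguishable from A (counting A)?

Reachable states from the start: {A,D,E,F}. Unreachable: {B,C,G} — drop them.
P0 = {E,F} | {A,D}.
Stable partition: {E,F} | {A,D} — 2 equivalence classes.
The equivalence class containing A is {A,D}, of size 2.

2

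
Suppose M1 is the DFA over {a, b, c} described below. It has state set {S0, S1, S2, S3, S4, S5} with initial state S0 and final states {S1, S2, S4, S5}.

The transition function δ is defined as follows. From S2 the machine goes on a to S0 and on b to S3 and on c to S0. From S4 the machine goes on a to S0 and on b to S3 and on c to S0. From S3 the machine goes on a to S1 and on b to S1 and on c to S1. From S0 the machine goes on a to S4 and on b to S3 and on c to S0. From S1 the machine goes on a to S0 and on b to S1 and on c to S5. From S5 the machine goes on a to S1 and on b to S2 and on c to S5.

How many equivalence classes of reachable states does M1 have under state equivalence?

All states are reachable from the start state.
Start with accepting vs non-accepting: {S1,S2,S4,S5} | {S0,S3}.
Refine {S1,S2,S4,S5} on symbol a: members go to different blocks, giving {S1,S2,S4} and {S5}.
Refine {S1,S2,S4} on symbol b: members go to different blocks, giving {S2,S4} and {S1}.
On input a, block {S0,S3} splits into {S0} and {S3}.
Stable partition: {S2,S4} | {S0} | {S5} | {S1} | {S3} — 5 equivalence classes.

5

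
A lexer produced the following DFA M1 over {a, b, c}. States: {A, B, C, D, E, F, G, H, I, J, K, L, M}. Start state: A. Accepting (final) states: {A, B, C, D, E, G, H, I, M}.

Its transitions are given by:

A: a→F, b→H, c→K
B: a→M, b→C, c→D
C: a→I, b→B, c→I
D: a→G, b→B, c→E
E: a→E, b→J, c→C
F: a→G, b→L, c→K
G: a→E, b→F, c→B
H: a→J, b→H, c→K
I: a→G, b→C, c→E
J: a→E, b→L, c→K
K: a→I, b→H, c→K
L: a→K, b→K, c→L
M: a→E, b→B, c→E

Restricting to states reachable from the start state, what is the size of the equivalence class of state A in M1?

Every state is reachable, so we keep all 13.
P0 = {A,B,C,D,E,G,H,I,M} | {F,J,K,L}.
Refine {A,B,C,D,E,G,H,I,M} on symbol a: members go to different blocks, giving {B,C,D,E,G,I,M} and {A,H}.
On input b, block {B,C,D,E,G,I,M} splits into {B,C,D,I,M} and {E,G}.
On input a, block {B,C,D,I,M} splits into {D,I,M} and {B,C}.
Split {F,J,K,L} by δ(·,a) → {F,J} and {K} and {L}.
The partition is now stable with 7 blocks: {D,I,M} | {F,J} | {A,H} | {E,G} | {B,C} | {K} | {L}.
The equivalence class containing A is {A,H}, of size 2.

2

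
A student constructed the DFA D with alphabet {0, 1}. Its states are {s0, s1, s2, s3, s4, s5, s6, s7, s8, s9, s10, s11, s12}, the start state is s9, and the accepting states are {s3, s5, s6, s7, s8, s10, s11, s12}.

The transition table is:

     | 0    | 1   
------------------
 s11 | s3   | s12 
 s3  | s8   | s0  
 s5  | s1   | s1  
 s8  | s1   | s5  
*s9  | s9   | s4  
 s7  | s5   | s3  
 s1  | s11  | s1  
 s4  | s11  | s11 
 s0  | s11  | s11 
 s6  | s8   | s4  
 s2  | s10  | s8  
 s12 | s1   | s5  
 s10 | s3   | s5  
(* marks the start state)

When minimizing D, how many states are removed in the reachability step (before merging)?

4

Starting at s9 and following transitions, the reachable set is {s0, s1, s3, s4, s5, s8, s9, s11, s12}. That leaves s2, s6, s7, s10 unreachable — 4 in total.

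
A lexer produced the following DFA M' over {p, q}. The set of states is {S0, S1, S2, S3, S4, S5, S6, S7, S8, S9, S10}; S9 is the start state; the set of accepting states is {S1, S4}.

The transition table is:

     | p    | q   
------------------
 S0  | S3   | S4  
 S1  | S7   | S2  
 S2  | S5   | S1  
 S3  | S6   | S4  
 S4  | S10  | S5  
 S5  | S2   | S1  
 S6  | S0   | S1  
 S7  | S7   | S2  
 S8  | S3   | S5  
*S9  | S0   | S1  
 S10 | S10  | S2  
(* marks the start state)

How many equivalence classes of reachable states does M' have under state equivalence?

3

States {S8} cannot be reached from the start state, so discard them.
Initial partition by acceptance: {S1,S4} | {S0,S2,S3,S5,S6,S7,S9,S10}.
Refine {S0,S2,S3,S5,S6,S7,S9,S10} on symbol q: members go to different blocks, giving {S0,S2,S3,S5,S6,S9} and {S7,S10}.
No further refinement is possible. Final partition (3 blocks): {S1,S4} | {S0,S2,S3,S5,S6,S9} | {S7,S10}.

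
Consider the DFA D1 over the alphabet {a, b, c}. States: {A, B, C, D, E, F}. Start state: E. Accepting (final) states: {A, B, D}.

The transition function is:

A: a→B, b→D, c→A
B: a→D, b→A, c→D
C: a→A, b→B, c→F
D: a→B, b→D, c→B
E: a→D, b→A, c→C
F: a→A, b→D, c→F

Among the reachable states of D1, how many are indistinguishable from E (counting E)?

3

P0 = {A,B,D} | {C,E,F}.
No further refinement is possible. Final partition (2 blocks): {A,B,D} | {C,E,F}.
State E belongs to the block {C,E,F}, which has 3 states.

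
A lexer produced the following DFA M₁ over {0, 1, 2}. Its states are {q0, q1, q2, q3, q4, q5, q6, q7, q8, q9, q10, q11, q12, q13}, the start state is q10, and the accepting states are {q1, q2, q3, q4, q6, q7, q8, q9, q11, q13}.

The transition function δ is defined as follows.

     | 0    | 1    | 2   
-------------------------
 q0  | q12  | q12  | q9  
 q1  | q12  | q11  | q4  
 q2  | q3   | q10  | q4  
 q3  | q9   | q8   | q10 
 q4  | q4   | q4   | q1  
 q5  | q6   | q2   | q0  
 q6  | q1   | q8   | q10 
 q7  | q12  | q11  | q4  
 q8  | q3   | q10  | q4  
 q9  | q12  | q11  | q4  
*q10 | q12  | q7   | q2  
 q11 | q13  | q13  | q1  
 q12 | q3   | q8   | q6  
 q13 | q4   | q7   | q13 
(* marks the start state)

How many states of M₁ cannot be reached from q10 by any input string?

BFS from q10 reaches {q1, q2, q3, q4, q6, q7, q8, q9, q10, q11, q12, q13}; the 2 state(s) q0, q5 are never visited.

2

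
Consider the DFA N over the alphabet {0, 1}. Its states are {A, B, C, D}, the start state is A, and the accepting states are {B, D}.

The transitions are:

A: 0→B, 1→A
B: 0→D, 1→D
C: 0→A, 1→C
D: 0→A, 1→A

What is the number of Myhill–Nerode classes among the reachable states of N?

Reachable states from the start: {A,B,D}. Unreachable: {C} — drop them.
Initial partition by acceptance: {B,D} | {A}.
Refine {B,D} on symbol 0: members go to different blocks, giving {B} and {D}.
Stable partition: {B} | {A} | {D} — 3 equivalence classes.

3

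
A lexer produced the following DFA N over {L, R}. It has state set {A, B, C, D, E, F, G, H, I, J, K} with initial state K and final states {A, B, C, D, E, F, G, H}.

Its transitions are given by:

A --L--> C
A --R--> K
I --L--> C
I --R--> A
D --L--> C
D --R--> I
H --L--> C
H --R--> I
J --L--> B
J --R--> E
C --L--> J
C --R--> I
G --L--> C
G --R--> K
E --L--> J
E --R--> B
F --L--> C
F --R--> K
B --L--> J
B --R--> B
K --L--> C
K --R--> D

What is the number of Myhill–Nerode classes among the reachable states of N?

Reachable states from the start: {A,B,C,D,E,I,J,K}. Unreachable: {F,G,H} — drop them.
Start with accepting vs non-accepting: {A,B,C,D,E} | {I,J,K}.
On input L, block {A,B,C,D,E} splits into {B,C,E} and {A,D}.
On input R, block {B,C,E} splits into {B,E} and {C}.
On input L, block {I,J,K} splits into {I,K} and {J}.
The partition is now stable with 5 blocks: {B,E} | {I,K} | {A,D} | {C} | {J}.

5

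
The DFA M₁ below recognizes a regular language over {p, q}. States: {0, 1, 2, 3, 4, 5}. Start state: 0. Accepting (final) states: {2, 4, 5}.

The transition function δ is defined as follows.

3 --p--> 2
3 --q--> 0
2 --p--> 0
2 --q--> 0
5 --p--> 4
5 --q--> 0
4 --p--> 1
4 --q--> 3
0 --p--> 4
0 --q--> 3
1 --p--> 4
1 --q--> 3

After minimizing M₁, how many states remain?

2

States {5} cannot be reached from the start state, so discard them.
Initial partition by acceptance: {2,4} | {0,1,3}.
Stable partition: {2,4} | {0,1,3} — 2 equivalence classes.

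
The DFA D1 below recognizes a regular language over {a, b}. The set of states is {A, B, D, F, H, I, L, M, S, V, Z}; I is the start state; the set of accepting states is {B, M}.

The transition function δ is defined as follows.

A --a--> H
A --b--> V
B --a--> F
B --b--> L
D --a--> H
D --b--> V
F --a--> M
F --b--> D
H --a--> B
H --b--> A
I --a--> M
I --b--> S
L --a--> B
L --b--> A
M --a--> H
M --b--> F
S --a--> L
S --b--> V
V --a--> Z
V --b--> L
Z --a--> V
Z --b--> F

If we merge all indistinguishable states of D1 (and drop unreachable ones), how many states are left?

4

All states are reachable from the start state.
Start with accepting vs non-accepting: {B,M} | {A,D,F,H,I,L,S,V,Z}.
Refine {A,D,F,H,I,L,S,V,Z} on symbol a: members go to different blocks, giving {A,D,S,V,Z} and {F,H,I,L}.
Split {A,D,S,V,Z} by δ(·,a) → {A,D,S} and {V,Z}.
Stable partition: {B,M} | {A,D,S} | {F,H,I,L} | {V,Z} — 4 equivalence classes.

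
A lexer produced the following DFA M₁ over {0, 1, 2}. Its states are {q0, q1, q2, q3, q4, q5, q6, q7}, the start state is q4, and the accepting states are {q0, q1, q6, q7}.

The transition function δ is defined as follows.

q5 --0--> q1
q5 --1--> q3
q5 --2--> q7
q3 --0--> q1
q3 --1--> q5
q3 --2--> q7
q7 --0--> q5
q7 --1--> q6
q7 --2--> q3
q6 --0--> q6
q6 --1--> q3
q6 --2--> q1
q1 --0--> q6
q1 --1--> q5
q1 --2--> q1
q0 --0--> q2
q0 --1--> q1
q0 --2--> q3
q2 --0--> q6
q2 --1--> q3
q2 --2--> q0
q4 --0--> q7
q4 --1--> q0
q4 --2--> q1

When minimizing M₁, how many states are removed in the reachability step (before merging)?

A breadth-first search from the start state visits every state.

0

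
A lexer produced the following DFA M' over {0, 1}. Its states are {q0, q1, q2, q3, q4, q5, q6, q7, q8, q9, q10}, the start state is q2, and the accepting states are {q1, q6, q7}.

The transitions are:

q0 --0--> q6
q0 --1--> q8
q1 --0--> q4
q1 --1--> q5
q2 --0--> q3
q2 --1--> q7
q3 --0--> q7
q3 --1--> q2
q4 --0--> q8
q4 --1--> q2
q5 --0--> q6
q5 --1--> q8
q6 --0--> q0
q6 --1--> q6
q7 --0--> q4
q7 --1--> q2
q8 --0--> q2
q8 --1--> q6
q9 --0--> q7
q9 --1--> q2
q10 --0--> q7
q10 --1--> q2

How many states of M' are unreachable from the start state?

4

BFS from q2 reaches {q0, q2, q3, q4, q6, q7, q8}; the 4 state(s) q1, q5, q9, q10 are never visited.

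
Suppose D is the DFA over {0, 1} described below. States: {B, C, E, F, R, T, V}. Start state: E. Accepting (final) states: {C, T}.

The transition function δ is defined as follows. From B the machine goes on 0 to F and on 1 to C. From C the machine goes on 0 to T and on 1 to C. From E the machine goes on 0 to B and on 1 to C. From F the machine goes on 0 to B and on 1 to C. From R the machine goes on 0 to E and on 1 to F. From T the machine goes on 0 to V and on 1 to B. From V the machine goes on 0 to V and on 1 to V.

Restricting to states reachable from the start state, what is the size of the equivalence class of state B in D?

First remove the unreachable states {R}; 6 states remain.
P0 = {C,T} | {B,E,F,V}.
Split {C,T} by δ(·,0) → {C} and {T}.
Refine {B,E,F,V} on symbol 1: members go to different blocks, giving {B,E,F} and {V}.
Stable partition: {C} | {B,E,F} | {T} | {V} — 4 equivalence classes.
State B belongs to the block {B,E,F}, which has 3 states.

3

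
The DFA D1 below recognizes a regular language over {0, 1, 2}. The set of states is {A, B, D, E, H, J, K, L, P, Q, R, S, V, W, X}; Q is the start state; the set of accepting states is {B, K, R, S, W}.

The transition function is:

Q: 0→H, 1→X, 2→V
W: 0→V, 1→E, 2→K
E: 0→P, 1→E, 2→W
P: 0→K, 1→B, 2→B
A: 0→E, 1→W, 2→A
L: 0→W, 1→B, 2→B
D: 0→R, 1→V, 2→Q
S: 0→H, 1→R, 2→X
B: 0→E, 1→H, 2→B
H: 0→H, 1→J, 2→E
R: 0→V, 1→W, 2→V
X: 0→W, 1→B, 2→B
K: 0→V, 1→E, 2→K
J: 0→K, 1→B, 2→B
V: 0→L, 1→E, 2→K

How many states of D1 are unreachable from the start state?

No path from Q leads to A, D, R, S; the other 11 states are all reachable.

4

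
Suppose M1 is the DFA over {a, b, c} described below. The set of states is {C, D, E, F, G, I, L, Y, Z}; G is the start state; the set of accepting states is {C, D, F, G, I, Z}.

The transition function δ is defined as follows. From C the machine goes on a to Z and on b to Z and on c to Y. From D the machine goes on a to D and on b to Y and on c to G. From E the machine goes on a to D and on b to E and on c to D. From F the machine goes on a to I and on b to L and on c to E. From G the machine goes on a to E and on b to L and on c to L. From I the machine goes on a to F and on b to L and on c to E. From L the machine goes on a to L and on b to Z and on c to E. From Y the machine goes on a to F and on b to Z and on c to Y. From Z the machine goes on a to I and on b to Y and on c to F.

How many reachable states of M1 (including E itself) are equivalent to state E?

1

States {C} cannot be reached from the start state, so discard them.
Start with accepting vs non-accepting: {D,F,G,I,Z} | {E,L,Y}.
Split {D,F,G,I,Z} by δ(·,a) → {D,F,I,Z} and {G}.
On input c, block {D,F,I,Z} splits into {F,I} and {Z} and {D}.
Refine {E,L,Y} on symbol a: members go to different blocks, giving {Y} and {L} and {E}.
Stable partition: {F,I} | {Y} | {G} | {Z} | {D} | {L} | {E} — 7 equivalence classes.
State E belongs to the block {E}, which has 1 states.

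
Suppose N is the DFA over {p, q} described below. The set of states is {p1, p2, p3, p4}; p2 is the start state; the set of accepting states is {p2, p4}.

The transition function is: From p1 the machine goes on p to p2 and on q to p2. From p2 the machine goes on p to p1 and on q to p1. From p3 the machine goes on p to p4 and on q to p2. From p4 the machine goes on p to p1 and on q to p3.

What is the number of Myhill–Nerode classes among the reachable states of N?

States {p3,p4} cannot be reached from the start state, so discard them.
Start with accepting vs non-accepting: {p2} | {p1}.
No further refinement is possible. Final partition (2 blocks): {p2} | {p1}.

2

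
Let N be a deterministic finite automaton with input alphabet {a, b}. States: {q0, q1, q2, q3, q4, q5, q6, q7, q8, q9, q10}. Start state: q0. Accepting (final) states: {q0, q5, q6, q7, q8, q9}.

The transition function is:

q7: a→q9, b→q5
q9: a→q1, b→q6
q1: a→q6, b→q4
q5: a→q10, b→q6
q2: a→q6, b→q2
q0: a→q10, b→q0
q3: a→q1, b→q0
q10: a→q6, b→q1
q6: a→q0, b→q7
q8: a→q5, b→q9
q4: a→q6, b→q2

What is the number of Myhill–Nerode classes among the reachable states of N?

Reachable states from the start: {q0,q1,q2,q4,q5,q6,q7,q9,q10}. Unreachable: {q3,q8} — drop them.
Initial partition by acceptance: {q0,q5,q6,q7,q9} | {q1,q2,q4,q10}.
Refine {q0,q5,q6,q7,q9} on symbol a: members go to different blocks, giving {q0,q5,q9} and {q6,q7}.
Split {q0,q5,q9} by δ(·,b) → {q5,q9} and {q0}.
Split {q6,q7} by δ(·,a) → {q6} and {q7}.
Stable partition: {q5,q9} | {q1,q2,q4,q10} | {q6} | {q0} | {q7} — 5 equivalence classes.

5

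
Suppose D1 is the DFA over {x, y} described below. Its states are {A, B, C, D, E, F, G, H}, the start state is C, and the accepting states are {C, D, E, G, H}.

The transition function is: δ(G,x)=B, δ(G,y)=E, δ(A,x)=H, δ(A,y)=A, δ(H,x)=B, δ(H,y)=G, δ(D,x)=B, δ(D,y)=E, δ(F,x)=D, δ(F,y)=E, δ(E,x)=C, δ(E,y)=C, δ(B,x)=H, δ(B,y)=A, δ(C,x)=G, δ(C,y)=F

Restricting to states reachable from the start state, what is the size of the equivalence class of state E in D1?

All states are reachable from the start state.
P0 = {C,D,E,G,H} | {A,B,F}.
Refine {C,D,E,G,H} on symbol x: members go to different blocks, giving {D,G,H} and {C,E}.
Split {D,G,H} by δ(·,y) → {D,G} and {H}.
Split {A,B,F} by δ(·,x) → {A,B} and {F}.
Refine {C,E} on symbol x: members go to different blocks, giving {C} and {E}.
No further refinement is possible. Final partition (6 blocks): {D,G} | {A,B} | {C} | {H} | {F} | {E}.
The equivalence class containing E is {E}, of size 1.

1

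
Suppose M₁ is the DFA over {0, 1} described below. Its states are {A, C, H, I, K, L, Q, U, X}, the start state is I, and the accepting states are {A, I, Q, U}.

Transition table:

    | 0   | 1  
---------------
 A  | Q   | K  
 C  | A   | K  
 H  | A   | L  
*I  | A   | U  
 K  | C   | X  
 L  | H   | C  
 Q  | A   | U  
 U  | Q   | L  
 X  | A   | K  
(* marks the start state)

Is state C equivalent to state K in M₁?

P0 = {A,I,Q,U} | {C,H,K,L,X}.
Split {A,I,Q,U} by δ(·,1) → {I,Q} and {A,U}.
Refine {C,H,K,L,X} on symbol 0: members go to different blocks, giving {C,H,X} and {K,L}.
Stable partition: {I,Q} | {C,H,X} | {A,U} | {K,L} — 4 equivalence classes.
C and K end up in different blocks, so they are distinguishable. For instance, the string '0' is accepted from only C.

No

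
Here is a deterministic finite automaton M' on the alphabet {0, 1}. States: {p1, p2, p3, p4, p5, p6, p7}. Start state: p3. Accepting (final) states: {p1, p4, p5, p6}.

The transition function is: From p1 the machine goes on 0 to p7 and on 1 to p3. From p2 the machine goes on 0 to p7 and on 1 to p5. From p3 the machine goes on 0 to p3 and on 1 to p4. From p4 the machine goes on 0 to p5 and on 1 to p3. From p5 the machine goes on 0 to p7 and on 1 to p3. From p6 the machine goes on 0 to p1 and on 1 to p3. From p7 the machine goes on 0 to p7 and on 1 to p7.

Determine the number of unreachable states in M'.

3

No path from p3 leads to p1, p2, p6; the other 4 states are all reachable.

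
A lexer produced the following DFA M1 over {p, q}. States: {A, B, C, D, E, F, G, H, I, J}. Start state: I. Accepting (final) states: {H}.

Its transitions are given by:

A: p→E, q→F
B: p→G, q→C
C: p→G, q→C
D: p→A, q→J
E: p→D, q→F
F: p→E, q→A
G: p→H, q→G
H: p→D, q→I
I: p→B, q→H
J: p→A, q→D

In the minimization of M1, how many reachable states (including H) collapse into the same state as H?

P0 = {H} | {A,B,C,D,E,F,G,I,J}.
On input p, block {A,B,C,D,E,F,G,I,J} splits into {A,B,C,D,E,F,I,J} and {G}.
Refine {A,B,C,D,E,F,I,J} on symbol p: members go to different blocks, giving {A,D,E,F,I,J} and {B,C}.
Split {A,D,E,F,I,J} by δ(·,p) → {A,D,E,F,J} and {I}.
No further refinement is possible. Final partition (5 blocks): {H} | {A,D,E,F,J} | {G} | {B,C} | {I}.
The equivalence class containing H is {H}, of size 1.

1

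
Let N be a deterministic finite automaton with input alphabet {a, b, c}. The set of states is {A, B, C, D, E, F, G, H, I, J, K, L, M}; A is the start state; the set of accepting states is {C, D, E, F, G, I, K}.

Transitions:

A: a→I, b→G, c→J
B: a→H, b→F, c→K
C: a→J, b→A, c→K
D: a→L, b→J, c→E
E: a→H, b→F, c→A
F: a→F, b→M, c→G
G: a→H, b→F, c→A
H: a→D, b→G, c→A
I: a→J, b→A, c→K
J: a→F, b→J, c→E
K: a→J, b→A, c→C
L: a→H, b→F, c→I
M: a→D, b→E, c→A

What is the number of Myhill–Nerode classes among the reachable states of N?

8

States {B} cannot be reached from the start state, so discard them.
P0 = {C,D,E,F,G,I,K} | {A,H,J,L,M}.
Split {C,D,E,F,G,I,K} by δ(·,a) → {C,D,E,G,I,K} and {F}.
On input b, block {C,D,E,G,I,K} splits into {C,D,I,K} and {E,G}.
On input c, block {C,D,I,K} splits into {C,I,K} and {D}.
Split {A,H,J,L,M} by δ(·,a) → {H,M} and {A} and {J} and {L}.
No further refinement is possible. Final partition (8 blocks): {C,I,K} | {H,M} | {F} | {E,G} | {D} | {A} | {J} | {L}.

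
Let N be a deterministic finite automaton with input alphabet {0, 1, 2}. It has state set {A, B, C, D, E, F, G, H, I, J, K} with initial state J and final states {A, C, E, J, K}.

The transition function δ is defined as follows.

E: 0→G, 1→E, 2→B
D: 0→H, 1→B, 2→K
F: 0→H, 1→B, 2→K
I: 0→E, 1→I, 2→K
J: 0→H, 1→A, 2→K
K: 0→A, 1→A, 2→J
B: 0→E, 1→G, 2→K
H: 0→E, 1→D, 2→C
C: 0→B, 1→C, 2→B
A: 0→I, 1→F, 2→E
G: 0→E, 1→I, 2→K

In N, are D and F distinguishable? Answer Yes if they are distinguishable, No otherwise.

No

Every state is reachable, so we keep all 11.
Initial partition by acceptance: {A,C,E,J,K} | {B,D,F,G,H,I}.
Refine {A,C,E,J,K} on symbol 0: members go to different blocks, giving {A,C,E,J} and {K}.
Refine {A,C,E,J} on symbol 1: members go to different blocks, giving {C,E,J} and {A}.
Split {C,E,J} by δ(·,1) → {C,E} and {J}.
Refine {B,D,F,G,H,I} on symbol 0: members go to different blocks, giving {B,G,H,I} and {D,F}.
On input 1, block {B,G,H,I} splits into {B,G,I} and {H}.
No further refinement is possible. Final partition (7 blocks): {C,E} | {B,G,I} | {K} | {A} | {J} | {D,F} | {H}.
D and F lie in the same block of the stable partition, so they are equivalent — no string distinguishes them.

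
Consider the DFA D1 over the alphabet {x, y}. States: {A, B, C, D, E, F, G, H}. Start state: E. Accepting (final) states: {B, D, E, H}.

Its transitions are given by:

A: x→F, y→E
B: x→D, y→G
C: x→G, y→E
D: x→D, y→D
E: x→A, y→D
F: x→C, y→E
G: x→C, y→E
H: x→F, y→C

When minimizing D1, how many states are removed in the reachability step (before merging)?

2

BFS from E reaches {A, C, D, E, F, G}; the 2 state(s) B, H are never visited.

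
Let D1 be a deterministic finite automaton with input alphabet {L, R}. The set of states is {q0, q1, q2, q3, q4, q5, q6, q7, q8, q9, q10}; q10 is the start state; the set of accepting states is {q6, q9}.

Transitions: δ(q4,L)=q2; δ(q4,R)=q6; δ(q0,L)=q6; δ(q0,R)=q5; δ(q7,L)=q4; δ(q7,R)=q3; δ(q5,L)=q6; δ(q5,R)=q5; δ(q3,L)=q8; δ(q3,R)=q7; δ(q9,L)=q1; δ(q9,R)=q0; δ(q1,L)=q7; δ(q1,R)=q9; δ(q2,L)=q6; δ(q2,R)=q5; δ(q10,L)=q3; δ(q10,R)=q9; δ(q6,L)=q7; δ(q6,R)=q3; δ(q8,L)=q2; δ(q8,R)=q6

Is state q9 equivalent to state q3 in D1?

Initial partition by acceptance: {q6,q9} | {q0,q1,q2,q3,q4,q5,q7,q8,q10}.
Split {q0,q1,q2,q3,q4,q5,q7,q8,q10} by δ(·,L) → {q1,q3,q4,q7,q8,q10} and {q0,q2,q5}.
Refine {q6,q9} on symbol R: members go to different blocks, giving {q6} and {q9}.
Refine {q1,q3,q4,q7,q8,q10} on symbol L: members go to different blocks, giving {q1,q3,q7,q10} and {q4,q8}.
Refine {q1,q3,q7,q10} on symbol L: members go to different blocks, giving {q1,q10} and {q3,q7}.
The partition is now stable with 6 blocks: {q6} | {q1,q10} | {q0,q2,q5} | {q9} | {q4,q8} | {q3,q7}.
q9 and q3 end up in different blocks, so they are distinguishable. For instance, the string 'ε' is accepted from only q9.

No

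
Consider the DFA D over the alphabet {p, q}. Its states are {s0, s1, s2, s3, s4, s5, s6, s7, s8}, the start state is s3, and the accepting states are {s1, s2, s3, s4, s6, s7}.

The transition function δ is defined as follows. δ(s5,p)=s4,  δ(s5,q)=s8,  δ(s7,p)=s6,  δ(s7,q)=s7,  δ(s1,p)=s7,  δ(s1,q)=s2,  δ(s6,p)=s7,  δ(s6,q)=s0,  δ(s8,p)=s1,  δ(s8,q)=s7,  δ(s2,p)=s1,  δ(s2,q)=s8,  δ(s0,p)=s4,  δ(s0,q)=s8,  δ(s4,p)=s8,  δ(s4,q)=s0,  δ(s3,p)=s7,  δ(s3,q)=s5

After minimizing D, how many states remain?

7

Every state is reachable, so we keep all 9.
Initial partition by acceptance: {s1,s2,s3,s4,s6,s7} | {s0,s5,s8}.
On input p, block {s1,s2,s3,s4,s6,s7} splits into {s1,s2,s3,s6,s7} and {s4}.
Split {s1,s2,s3,s6,s7} by δ(·,q) → {s2,s3,s6} and {s1,s7}.
Refine {s0,s5,s8} on symbol p: members go to different blocks, giving {s0,s5} and {s8}.
Refine {s2,s3,s6} on symbol q: members go to different blocks, giving {s3,s6} and {s2}.
On input p, block {s1,s7} splits into {s1} and {s7}.
Stable partition: {s3,s6} | {s0,s5} | {s4} | {s1} | {s8} | {s2} | {s7} — 7 equivalence classes.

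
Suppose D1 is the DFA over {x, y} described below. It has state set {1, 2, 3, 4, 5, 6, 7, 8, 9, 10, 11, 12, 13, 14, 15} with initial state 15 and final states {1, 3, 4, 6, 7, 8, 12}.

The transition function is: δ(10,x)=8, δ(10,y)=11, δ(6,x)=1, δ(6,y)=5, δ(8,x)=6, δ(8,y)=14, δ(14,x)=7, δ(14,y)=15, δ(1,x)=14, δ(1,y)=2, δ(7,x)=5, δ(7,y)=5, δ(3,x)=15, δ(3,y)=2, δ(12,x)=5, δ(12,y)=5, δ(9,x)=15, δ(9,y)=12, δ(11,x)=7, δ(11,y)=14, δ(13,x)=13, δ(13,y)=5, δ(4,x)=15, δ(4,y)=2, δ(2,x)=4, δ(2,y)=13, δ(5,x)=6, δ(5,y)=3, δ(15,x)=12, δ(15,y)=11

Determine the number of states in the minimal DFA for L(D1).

7

Reachable states from the start: {1,2,3,4,5,6,7,11,12,13,14,15}. Unreachable: {8,9,10} — drop them.
Initial partition by acceptance: {1,3,4,6,7,12} | {2,5,11,13,14,15}.
Refine {1,3,4,6,7,12} on symbol x: members go to different blocks, giving {1,3,4,7,12} and {6}.
On input x, block {2,5,11,13,14,15} splits into {2,11,14,15} and {5} and {13}.
Split {1,3,4,7,12} by δ(·,x) → {1,3,4} and {7,12}.
Refine {2,11,14,15} on symbol x: members go to different blocks, giving {11,14,15} and {2}.
No further refinement is possible. Final partition (7 blocks): {1,3,4} | {11,14,15} | {6} | {5} | {13} | {7,12} | {2}.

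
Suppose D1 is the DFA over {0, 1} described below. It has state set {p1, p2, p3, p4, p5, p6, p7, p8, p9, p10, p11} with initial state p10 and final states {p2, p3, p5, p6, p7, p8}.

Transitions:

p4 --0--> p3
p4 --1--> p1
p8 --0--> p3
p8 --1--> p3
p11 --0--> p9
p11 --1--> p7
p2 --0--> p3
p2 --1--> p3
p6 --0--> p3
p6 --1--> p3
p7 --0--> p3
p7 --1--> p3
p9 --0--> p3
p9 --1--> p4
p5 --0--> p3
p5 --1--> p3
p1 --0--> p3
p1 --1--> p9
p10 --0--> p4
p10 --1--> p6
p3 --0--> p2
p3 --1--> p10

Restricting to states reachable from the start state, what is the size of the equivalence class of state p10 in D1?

1

States {p5,p7,p8,p11} cannot be reached from the start state, so discard them.
Initial partition by acceptance: {p2,p3,p6} | {p1,p4,p9,p10}.
On input 1, block {p2,p3,p6} splits into {p2,p6} and {p3}.
On input 0, block {p1,p4,p9,p10} splits into {p1,p4,p9} and {p10}.
No further refinement is possible. Final partition (4 blocks): {p2,p6} | {p1,p4,p9} | {p3} | {p10}.
The equivalence class containing p10 is {p10}, of size 1.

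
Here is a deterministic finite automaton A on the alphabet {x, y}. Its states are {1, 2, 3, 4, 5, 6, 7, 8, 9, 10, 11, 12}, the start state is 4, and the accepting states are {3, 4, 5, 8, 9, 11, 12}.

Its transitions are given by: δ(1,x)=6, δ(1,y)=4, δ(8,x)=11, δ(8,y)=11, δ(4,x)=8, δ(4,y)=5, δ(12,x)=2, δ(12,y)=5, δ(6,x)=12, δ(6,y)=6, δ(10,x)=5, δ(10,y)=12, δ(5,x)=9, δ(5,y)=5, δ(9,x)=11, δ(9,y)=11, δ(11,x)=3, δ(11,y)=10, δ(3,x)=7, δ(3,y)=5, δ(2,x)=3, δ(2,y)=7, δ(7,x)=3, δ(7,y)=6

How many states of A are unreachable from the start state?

1

BFS from 4 reaches {2, 3, 4, 5, 6, 7, 8, 9, 10, 11, 12}; the 1 state(s) 1 are never visited.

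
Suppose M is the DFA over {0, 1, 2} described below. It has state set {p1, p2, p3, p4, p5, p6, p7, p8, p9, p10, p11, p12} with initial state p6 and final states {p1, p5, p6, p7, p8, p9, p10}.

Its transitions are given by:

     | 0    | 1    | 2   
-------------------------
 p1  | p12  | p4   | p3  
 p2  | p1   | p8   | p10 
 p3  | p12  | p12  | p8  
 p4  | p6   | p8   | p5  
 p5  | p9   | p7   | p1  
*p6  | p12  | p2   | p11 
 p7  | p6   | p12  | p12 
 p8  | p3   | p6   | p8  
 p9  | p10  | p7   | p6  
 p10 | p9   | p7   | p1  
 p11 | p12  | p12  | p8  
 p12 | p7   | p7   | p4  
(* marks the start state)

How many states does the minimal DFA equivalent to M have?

All states are reachable from the start state.
Initial partition by acceptance: {p1,p5,p6,p7,p8,p9,p10} | {p2,p3,p4,p11,p12}.
Refine {p1,p5,p6,p7,p8,p9,p10} on symbol 0: members go to different blocks, giving {p5,p7,p9,p10} and {p1,p6,p8}.
On input 0, block {p5,p7,p9,p10} splits into {p5,p9,p10} and {p7}.
Split {p2,p3,p4,p11,p12} by δ(·,0) → {p2,p4} and {p3,p11} and {p12}.
Split {p1,p6,p8} by δ(·,0) → {p1,p6} and {p8}.
Stable partition: {p5,p9,p10} | {p2,p4} | {p1,p6} | {p7} | {p3,p11} | {p12} | {p8} — 7 equivalence classes.

7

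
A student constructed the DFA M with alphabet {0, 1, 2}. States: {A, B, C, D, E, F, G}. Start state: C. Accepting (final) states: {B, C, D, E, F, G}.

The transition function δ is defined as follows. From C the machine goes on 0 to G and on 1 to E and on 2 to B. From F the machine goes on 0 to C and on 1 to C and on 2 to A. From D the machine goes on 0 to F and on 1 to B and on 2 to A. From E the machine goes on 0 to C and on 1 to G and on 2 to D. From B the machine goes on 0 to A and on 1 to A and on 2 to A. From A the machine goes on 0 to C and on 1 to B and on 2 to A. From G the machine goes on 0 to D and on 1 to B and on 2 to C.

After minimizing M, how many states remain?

7

Every state is reachable, so we keep all 7.
Initial partition by acceptance: {B,C,D,E,F,G} | {A}.
On input 0, block {B,C,D,E,F,G} splits into {C,D,E,F,G} and {B}.
Split {C,D,E,F,G} by δ(·,1) → {C,E,F} and {D,G}.
Refine {C,E,F} on symbol 0: members go to different blocks, giving {E,F} and {C}.
On input 1, block {E,F} splits into {E} and {F}.
On input 0, block {D,G} splits into {D} and {G}.
Stable partition: {E} | {A} | {B} | {D} | {C} | {F} | {G} — 7 equivalence classes.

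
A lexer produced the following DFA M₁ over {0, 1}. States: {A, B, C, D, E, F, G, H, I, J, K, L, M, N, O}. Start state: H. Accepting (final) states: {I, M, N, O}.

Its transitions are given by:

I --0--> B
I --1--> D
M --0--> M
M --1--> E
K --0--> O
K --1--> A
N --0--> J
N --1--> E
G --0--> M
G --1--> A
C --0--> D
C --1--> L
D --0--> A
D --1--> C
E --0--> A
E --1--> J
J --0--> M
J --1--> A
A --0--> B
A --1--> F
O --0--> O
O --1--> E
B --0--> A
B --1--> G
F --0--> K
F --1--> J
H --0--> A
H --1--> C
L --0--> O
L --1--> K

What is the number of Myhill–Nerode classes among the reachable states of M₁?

Reachable states from the start: {A,B,C,D,E,F,G,H,J,K,L,M,O}. Unreachable: {I,N} — drop them.
Initial partition by acceptance: {M,O} | {A,B,C,D,E,F,G,H,J,K,L}.
Refine {A,B,C,D,E,F,G,H,J,K,L} on symbol 0: members go to different blocks, giving {A,B,C,D,E,F,H} and {G,J,K,L}.
Split {A,B,C,D,E,F,H} by δ(·,0) → {A,B,C,D,E,H} and {F}.
Split {A,B,C,D,E,H} by δ(·,1) → {B,C,E} and {D,H} and {A}.
Refine {B,C,E} on symbol 0: members go to different blocks, giving {B,E} and {C}.
Refine {G,J,K,L} on symbol 1: members go to different blocks, giving {G,J,K} and {L}.
No further refinement is possible. Final partition (8 blocks): {M,O} | {B,E} | {G,J,K} | {F} | {D,H} | {A} | {C} | {L}.

8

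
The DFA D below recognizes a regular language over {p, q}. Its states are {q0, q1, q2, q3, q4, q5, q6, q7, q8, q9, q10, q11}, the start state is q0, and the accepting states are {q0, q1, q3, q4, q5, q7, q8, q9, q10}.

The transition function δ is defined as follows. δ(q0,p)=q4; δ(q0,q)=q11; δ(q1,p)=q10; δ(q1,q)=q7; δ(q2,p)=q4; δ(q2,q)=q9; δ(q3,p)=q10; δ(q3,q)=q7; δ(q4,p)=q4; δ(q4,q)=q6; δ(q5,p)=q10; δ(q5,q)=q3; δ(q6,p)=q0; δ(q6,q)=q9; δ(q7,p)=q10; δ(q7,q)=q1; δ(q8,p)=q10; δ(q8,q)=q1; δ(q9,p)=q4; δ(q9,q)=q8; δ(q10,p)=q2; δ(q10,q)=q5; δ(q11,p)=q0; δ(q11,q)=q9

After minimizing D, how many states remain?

All states are reachable from the start state.
Initial partition by acceptance: {q0,q1,q3,q4,q5,q7,q8,q9,q10} | {q2,q6,q11}.
Refine {q0,q1,q3,q4,q5,q7,q8,q9,q10} on symbol p: members go to different blocks, giving {q0,q1,q3,q4,q5,q7,q8,q9} and {q10}.
Refine {q0,q1,q3,q4,q5,q7,q8,q9} on symbol p: members go to different blocks, giving {q1,q3,q5,q7,q8} and {q0,q4,q9}.
On input q, block {q0,q4,q9} splits into {q0,q4} and {q9}.
Stable partition: {q1,q3,q5,q7,q8} | {q2,q6,q11} | {q10} | {q0,q4} | {q9} — 5 equivalence classes.

5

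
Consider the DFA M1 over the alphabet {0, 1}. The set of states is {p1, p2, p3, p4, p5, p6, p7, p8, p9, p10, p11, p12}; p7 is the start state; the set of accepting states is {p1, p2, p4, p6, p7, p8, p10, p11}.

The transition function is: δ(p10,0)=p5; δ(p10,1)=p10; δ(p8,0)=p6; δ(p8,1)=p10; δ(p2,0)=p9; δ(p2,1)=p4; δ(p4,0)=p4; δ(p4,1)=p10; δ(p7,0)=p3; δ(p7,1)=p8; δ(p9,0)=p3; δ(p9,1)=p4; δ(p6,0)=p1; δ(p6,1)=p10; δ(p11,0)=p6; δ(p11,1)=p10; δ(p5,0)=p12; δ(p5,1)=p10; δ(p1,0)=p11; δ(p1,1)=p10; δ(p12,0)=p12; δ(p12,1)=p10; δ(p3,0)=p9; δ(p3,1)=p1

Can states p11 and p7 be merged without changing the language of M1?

No

Reachable states from the start: {p1,p3,p4,p5,p6,p7,p8,p9,p10,p11,p12}. Unreachable: {p2} — drop them.
P0 = {p1,p4,p6,p7,p8,p10,p11} | {p3,p5,p9,p12}.
On input 0, block {p1,p4,p6,p7,p8,p10,p11} splits into {p1,p4,p6,p8,p11} and {p7,p10}.
Split {p3,p5,p9,p12} by δ(·,1) → {p3,p9} and {p5,p12}.
On input 0, block {p7,p10} splits into {p7} and {p10}.
No further refinement is possible. Final partition (5 blocks): {p1,p4,p6,p8,p11} | {p3,p9} | {p7} | {p5,p12} | {p10}.
p11 and p7 end up in different blocks, so they are distinguishable. For instance, the string '0' is accepted from only p11.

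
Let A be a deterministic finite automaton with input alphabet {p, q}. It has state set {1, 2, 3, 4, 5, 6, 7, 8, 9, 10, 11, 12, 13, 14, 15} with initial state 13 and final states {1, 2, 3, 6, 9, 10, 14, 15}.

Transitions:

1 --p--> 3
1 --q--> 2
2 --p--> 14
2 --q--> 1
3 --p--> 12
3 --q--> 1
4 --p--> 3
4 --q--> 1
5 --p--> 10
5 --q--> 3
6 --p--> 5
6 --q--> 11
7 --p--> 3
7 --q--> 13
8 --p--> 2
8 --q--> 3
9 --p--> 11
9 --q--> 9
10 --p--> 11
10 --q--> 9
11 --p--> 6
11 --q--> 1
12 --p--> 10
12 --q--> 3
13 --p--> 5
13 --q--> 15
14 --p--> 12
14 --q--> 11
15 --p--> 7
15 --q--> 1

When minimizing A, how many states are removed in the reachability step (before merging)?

2

No path from 13 leads to 4, 8; the other 13 states are all reachable.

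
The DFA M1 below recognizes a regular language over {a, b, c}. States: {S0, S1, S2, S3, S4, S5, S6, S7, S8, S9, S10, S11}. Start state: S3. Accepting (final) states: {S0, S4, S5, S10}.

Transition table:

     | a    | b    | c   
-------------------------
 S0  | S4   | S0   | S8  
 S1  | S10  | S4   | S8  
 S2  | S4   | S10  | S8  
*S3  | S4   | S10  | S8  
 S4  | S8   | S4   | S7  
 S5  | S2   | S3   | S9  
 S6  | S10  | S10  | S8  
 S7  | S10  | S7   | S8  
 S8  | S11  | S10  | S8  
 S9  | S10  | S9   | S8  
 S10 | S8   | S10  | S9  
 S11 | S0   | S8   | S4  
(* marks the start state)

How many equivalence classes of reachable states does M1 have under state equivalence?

First remove the unreachable states {S1,S2,S5,S6}; 8 states remain.
Initial partition by acceptance: {S0,S4,S10} | {S3,S7,S8,S9,S11}.
Split {S0,S4,S10} by δ(·,a) → {S4,S10} and {S0}.
On input a, block {S3,S7,S8,S9,S11} splits into {S3,S7,S9} and {S8} and {S11}.
Refine {S3,S7,S9} on symbol b: members go to different blocks, giving {S7,S9} and {S3}.
Stable partition: {S4,S10} | {S7,S9} | {S0} | {S8} | {S11} | {S3} — 6 equivalence classes.

6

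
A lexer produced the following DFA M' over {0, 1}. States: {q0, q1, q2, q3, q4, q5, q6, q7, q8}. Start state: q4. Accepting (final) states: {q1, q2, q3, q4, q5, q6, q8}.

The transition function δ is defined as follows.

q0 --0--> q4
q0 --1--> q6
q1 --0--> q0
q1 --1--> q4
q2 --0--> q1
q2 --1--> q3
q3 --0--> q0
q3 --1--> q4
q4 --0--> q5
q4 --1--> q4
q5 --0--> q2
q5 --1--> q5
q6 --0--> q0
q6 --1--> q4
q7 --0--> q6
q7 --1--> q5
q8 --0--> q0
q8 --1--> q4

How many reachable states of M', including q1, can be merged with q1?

States {q7,q8} cannot be reached from the start state, so discard them.
Start with accepting vs non-accepting: {q1,q2,q3,q4,q5,q6} | {q0}.
Refine {q1,q2,q3,q4,q5,q6} on symbol 0: members go to different blocks, giving {q1,q3,q6} and {q2,q4,q5}.
Split {q2,q4,q5} by δ(·,0) → {q4,q5} and {q2}.
Refine {q4,q5} on symbol 0: members go to different blocks, giving {q4} and {q5}.
Stable partition: {q1,q3,q6} | {q0} | {q4} | {q2} | {q5} — 5 equivalence classes.
The equivalence class containing q1 is {q1,q3,q6}, of size 3.

3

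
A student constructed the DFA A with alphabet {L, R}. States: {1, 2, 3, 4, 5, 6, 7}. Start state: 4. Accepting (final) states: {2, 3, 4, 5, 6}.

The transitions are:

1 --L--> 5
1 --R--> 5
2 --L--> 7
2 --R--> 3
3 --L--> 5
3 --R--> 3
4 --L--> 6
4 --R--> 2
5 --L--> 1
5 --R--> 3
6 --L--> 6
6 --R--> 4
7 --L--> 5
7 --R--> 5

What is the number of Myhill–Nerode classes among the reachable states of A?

5

Every state is reachable, so we keep all 7.
Initial partition by acceptance: {2,3,4,5,6} | {1,7}.
Split {2,3,4,5,6} by δ(·,L) → {3,4,6} and {2,5}.
Refine {3,4,6} on symbol L: members go to different blocks, giving {4,6} and {3}.
Refine {4,6} on symbol R: members go to different blocks, giving {4} and {6}.
The partition is now stable with 5 blocks: {4} | {1,7} | {2,5} | {3} | {6}.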